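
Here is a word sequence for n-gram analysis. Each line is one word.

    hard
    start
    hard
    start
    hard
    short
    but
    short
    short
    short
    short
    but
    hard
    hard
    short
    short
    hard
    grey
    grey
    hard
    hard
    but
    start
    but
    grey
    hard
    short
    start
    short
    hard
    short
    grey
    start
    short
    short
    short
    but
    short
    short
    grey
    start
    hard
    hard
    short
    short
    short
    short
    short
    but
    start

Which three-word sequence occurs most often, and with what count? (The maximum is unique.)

Trigram frequencies (highest first):
  short short short: 6
  short short but: 3
  hard start hard: 2
  short but short: 2
  but short short: 2
  hard hard short: 2
  … (29 more, each ≤ 2)

"short short short", 6 times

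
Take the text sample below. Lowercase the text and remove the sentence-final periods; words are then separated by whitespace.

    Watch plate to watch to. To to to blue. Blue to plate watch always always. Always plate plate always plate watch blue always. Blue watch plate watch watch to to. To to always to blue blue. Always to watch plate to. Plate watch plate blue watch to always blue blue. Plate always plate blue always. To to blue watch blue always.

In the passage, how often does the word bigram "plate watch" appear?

Scanning the 60 overlapping bigram windows for "plate watch":
  position 12–13: plate watch
  position 20–21: plate watch
  position 26–27: plate watch
  position 42–43: plate watch

4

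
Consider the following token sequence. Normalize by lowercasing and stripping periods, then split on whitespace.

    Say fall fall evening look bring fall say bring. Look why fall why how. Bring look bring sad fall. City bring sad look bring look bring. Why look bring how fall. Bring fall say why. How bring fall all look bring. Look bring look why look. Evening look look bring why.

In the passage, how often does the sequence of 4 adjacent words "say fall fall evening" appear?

1

Scanning the 48 overlapping 4-gram windows for "say fall fall evening":
  position 1–4: say fall fall evening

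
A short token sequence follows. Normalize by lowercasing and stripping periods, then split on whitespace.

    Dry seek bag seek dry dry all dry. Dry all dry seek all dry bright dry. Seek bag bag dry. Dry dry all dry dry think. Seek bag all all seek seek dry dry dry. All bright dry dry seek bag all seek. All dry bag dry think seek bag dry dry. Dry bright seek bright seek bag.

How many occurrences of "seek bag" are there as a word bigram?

6

Scanning the 57 overlapping bigram windows for "seek bag":
  position 2–3: seek bag
  position 17–18: seek bag
  position 27–28: seek bag
  position 40–41: seek bag
  position 49–50: seek bag
  position 57–58: seek bag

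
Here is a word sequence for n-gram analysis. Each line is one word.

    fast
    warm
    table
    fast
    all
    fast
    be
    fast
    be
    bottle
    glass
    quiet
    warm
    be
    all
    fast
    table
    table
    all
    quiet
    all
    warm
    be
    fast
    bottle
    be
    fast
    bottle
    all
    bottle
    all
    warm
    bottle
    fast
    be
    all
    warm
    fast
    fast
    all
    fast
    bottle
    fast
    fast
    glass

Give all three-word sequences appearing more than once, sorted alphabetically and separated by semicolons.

be fast bottle; fast all fast

Trigram counts meeting the condition (more than once):
  be fast bottle: 2
  fast all fast: 2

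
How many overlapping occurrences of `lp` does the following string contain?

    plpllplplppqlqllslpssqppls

5

Sliding a length-2 window over the 26 characters (25 positions):
  position 2–3: lp
  position 5–6: lp
  position 7–8: lp
  position 9–10: lp
  position 18–19: lp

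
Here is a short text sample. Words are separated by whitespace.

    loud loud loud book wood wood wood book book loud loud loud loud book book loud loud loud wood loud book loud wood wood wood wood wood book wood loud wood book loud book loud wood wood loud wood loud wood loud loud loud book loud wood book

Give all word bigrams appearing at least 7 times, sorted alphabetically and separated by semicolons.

Bigram counts meeting the condition (at least 7 times):
  loud loud: 9
  loud wood: 7
  wood wood: 7

loud loud; loud wood; wood wood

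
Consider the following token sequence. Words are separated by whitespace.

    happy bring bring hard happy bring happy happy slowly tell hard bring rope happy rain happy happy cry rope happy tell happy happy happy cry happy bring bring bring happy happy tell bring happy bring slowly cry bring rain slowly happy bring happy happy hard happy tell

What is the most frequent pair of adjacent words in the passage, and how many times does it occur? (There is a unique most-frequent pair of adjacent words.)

"happy happy", 6 times

Bigram frequencies (highest first):
  happy happy: 6
  happy bring: 5
  bring happy: 4
  bring bring: 3
  happy tell: 3
  hard happy: 2
  … (21 more, each ≤ 2)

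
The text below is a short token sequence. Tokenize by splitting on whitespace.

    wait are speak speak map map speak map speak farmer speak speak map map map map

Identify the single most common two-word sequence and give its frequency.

"map map", 4 times

Bigram frequencies (highest first):
  map map: 4
  speak map: 3
  speak speak: 2
  map speak: 2
  wait are: 1
  are speak: 1
  … (2 more, each ≤ 1)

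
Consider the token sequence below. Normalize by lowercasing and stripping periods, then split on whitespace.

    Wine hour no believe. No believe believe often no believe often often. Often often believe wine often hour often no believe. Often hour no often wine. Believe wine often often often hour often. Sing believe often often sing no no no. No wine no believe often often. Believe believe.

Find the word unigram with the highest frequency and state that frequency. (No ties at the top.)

"often", 17 times

Unigram frequencies (highest first):
  often: 17
  believe: 11
  no: 10
  wine: 5
  hour: 4
  sing: 2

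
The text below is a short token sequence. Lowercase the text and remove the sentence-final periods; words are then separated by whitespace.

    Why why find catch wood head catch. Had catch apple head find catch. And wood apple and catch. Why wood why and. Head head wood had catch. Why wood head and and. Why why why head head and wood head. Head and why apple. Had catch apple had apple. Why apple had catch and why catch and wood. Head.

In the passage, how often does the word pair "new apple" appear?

0

Scanning the 58 overlapping bigram windows for "new apple":
  (none found)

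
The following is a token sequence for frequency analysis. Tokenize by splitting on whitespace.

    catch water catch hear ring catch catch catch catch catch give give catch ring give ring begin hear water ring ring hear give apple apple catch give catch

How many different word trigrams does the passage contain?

28 tokens → 26 trigram windows in total.
Repeated trigrams (each contributes count−1 duplicates):
  catch catch catch: 3
2 duplicate windows → 26 − 2 = 24 distinct.

24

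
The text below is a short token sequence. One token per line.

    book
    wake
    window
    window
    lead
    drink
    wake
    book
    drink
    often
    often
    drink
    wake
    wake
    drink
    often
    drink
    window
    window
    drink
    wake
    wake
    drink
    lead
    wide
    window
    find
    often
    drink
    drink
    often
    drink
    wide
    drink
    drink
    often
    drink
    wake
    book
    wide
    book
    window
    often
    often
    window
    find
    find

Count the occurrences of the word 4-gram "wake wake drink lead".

1

Scanning the 44 overlapping 4-gram windows for "wake wake drink lead":
  position 21–24: wake wake drink lead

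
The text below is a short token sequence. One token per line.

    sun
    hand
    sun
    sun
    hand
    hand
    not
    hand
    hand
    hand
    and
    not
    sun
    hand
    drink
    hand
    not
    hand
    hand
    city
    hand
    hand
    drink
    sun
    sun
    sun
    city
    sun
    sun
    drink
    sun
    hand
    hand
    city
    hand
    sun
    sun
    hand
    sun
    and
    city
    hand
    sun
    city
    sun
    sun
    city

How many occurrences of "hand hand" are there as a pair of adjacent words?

Scanning the 46 overlapping bigram windows for "hand hand":
  position 5–6: hand hand
  position 8–9: hand hand
  position 9–10: hand hand
  position 18–19: hand hand
  position 21–22: hand hand
  position 32–33: hand hand

6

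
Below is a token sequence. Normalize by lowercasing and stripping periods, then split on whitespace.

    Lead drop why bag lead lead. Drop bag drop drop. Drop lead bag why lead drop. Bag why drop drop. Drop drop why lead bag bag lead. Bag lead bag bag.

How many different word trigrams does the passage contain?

24

31 tokens → 29 trigram windows in total.
Repeated trigrams (each contributes count−1 duplicates):
  drop drop drop: 3
  bag lead bag: 2
  lead bag bag: 2
  lead drop bag: 2
5 duplicate windows → 29 − 5 = 24 distinct.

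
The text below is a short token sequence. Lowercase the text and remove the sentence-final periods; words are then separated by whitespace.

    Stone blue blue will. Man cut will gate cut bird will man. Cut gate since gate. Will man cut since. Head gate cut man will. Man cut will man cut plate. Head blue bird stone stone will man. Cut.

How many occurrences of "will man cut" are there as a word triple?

6

Scanning the 37 overlapping trigram windows for "will man cut":
  position 4–6: will man cut
  position 11–13: will man cut
  position 17–19: will man cut
  position 25–27: will man cut
  position 28–30: will man cut
  position 37–39: will man cut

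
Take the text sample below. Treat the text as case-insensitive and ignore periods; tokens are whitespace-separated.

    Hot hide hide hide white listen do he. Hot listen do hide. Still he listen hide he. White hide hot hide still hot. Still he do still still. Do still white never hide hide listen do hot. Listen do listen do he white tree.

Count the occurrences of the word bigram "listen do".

Scanning the 43 overlapping bigram windows for "listen do":
  position 6–7: listen do
  position 10–11: listen do
  position 35–36: listen do
  position 38–39: listen do
  position 40–41: listen do

5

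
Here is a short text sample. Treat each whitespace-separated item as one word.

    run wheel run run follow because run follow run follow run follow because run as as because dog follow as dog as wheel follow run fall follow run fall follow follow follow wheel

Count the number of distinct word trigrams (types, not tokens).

25

33 tokens → 31 trigram windows in total.
Repeated trigrams (each contributes count−1 duplicates):
  follow because run: 2
  follow run fall: 2
  follow run follow: 2
  run fall follow: 2
  run follow because: 2
  run follow run: 2
6 duplicate windows → 31 − 6 = 25 distinct.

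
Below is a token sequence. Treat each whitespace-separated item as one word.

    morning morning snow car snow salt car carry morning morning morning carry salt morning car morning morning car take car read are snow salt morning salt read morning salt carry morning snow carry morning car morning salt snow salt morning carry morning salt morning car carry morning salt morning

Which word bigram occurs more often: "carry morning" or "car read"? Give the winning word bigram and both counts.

"carry morning" (5 vs 1)

"carry morning": 5 occurrences
"car read": 1 occurrence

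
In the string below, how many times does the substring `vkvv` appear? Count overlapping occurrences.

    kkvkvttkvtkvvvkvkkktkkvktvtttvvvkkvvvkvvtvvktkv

Sliding a length-4 window over the 47 characters (44 positions):
  position 37–40: vkvv

1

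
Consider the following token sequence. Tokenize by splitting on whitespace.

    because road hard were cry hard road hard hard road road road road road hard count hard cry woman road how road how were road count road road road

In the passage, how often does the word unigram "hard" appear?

6

Scanning the 29 tokens for "hard":
  position 3: hard
  position 6: hard
  position 8: hard
  position 9: hard
  position 15: hard
  position 17: hard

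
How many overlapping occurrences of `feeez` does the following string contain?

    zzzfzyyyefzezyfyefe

0

Sliding a length-5 window over the 19 characters (15 positions):
  (no match at any position)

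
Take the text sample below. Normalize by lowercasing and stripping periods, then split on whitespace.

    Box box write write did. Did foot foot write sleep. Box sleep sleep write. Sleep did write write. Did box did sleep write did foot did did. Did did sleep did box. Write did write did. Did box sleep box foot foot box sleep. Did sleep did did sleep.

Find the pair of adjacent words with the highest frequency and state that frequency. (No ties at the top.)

"did did", 6 times

Bigram frequencies (highest first):
  did did: 6
  write did: 5
  sleep did: 4
  did sleep: 4
  box sleep: 3
  did box: 3
  … (15 more, each ≤ 2)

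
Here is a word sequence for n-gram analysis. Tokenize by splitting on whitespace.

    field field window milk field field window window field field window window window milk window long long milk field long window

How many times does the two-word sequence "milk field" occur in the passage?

2

Scanning the 20 overlapping bigram windows for "milk field":
  position 4–5: milk field
  position 18–19: milk field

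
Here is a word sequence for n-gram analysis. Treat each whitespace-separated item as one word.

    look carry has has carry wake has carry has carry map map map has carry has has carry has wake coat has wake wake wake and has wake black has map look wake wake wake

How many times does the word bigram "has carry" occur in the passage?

Scanning the 34 overlapping bigram windows for "has carry":
  position 4–5: has carry
  position 7–8: has carry
  position 9–10: has carry
  position 14–15: has carry
  position 17–18: has carry

5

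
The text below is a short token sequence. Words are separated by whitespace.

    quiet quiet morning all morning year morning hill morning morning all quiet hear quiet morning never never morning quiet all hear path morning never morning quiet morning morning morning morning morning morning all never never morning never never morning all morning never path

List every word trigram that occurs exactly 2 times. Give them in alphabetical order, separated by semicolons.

morning all morning; morning morning all; morning never never; never morning quiet

Trigram counts meeting the condition (exactly 2 times):
  morning all morning: 2
  morning morning all: 2
  morning never never: 2
  never morning quiet: 2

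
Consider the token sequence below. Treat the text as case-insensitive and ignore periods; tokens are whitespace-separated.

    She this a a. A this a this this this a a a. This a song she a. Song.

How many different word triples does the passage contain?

19 tokens → 17 trigram windows in total.
Repeated trigrams (each contributes count−1 duplicates):
  a a a: 2
  a a this: 2
  a this a: 2
  this a a: 2
4 duplicate windows → 17 − 4 = 13 distinct.

13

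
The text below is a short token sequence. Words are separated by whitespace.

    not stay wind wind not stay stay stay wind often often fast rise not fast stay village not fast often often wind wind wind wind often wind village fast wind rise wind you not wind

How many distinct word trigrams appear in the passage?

35 tokens → 33 trigram windows in total.
Repeated trigrams (each contributes count−1 duplicates):
  wind wind wind: 2
1 duplicate windows → 33 − 1 = 32 distinct.

32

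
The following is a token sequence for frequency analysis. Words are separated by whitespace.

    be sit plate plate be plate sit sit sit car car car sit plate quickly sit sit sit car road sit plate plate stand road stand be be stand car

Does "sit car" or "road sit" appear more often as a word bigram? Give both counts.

"sit car" (2 vs 1)

"sit car": 2 occurrences
"road sit": 1 occurrence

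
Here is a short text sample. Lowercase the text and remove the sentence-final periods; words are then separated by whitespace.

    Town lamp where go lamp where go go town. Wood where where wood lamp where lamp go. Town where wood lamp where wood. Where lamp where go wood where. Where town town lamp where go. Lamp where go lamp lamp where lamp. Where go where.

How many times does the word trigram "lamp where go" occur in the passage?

Scanning the 43 overlapping trigram windows for "lamp where go":
  position 2–4: lamp where go
  position 5–7: lamp where go
  position 25–27: lamp where go
  position 33–35: lamp where go
  position 36–38: lamp where go
  position 42–44: lamp where go

6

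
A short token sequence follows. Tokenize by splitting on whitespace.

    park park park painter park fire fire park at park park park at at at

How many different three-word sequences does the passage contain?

12

15 tokens → 13 trigram windows in total.
Repeated trigrams (each contributes count−1 duplicates):
  park park park: 2
1 duplicate windows → 13 − 1 = 12 distinct.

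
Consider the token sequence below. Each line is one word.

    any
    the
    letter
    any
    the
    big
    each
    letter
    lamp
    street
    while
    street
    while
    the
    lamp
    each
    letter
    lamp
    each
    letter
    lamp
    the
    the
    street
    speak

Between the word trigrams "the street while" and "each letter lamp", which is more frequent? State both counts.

"each letter lamp" (3 vs 0)

"the street while": 0 occurrences
"each letter lamp": 3 occurrences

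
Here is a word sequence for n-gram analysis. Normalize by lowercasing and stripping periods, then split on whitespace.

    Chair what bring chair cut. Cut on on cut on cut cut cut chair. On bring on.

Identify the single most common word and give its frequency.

Unigram frequencies (highest first):
  cut: 6
  on: 5
  chair: 3
  bring: 2
  what: 1

"cut", 6 times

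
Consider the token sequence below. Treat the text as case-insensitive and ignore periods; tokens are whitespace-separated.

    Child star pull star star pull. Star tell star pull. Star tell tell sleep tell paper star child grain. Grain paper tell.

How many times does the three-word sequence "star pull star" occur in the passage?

Scanning the 20 overlapping trigram windows for "star pull star":
  position 2–4: star pull star
  position 5–7: star pull star
  position 9–11: star pull star

3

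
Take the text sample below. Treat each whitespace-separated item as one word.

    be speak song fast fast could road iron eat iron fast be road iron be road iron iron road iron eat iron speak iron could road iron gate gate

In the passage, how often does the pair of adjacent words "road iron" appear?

Scanning the 28 overlapping bigram windows for "road iron":
  position 7–8: road iron
  position 13–14: road iron
  position 16–17: road iron
  position 19–20: road iron
  position 26–27: road iron

5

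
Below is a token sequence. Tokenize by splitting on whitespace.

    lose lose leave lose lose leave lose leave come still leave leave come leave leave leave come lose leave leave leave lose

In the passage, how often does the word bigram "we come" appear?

0

Scanning the 21 overlapping bigram windows for "we come":
  (none found)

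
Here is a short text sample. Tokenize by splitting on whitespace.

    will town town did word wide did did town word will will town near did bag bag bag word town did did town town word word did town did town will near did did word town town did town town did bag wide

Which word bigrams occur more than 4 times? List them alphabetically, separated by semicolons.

did town; town did

Bigram counts meeting the condition (more than 4 times):
  did town: 5
  town did: 5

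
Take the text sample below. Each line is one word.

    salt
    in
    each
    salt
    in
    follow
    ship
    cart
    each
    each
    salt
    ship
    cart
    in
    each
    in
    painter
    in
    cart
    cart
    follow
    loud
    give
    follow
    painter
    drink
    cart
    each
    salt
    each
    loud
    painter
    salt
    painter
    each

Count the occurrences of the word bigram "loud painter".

1

Scanning the 34 overlapping bigram windows for "loud painter":
  position 31–32: loud painter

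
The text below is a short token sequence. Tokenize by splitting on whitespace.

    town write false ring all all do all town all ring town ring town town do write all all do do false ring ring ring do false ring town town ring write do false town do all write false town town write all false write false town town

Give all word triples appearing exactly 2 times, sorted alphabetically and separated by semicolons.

all all do; do false ring; false town town; ring town town; write false town

Trigram counts meeting the condition (exactly 2 times):
  all all do: 2
  do false ring: 2
  false town town: 2
  ring town town: 2
  write false town: 2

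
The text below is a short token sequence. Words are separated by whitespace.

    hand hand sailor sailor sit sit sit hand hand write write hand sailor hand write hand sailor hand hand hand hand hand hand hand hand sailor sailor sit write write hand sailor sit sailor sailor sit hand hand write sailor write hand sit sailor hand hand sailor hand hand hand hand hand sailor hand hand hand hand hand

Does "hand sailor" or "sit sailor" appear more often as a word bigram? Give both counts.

"hand sailor" (7 vs 2)

"hand sailor": 7 occurrences
"sit sailor": 2 occurrences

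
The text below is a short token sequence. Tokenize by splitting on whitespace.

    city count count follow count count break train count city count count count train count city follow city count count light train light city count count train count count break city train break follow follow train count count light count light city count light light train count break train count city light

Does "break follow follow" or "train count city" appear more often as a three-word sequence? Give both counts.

"train count city" (3 vs 1)

"break follow follow": 1 occurrence
"train count city": 3 occurrences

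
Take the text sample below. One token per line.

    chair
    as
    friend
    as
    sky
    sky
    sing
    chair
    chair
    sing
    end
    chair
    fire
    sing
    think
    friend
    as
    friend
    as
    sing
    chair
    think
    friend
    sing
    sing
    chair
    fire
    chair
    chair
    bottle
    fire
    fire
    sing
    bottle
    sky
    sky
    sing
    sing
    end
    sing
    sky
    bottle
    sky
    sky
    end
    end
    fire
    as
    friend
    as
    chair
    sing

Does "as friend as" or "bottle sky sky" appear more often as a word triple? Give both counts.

"as friend as": 3 occurrences
"bottle sky sky": 2 occurrences

"as friend as" (3 vs 2)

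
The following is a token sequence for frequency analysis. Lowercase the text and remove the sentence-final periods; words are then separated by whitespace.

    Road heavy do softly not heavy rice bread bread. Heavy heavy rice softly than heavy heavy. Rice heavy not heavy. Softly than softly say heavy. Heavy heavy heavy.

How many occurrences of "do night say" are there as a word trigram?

Scanning the 26 overlapping trigram windows for "do night say":
  (none found)

0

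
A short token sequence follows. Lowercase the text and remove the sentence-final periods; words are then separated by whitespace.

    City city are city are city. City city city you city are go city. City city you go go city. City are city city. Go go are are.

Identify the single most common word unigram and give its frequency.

"city", 15 times

Unigram frequencies (highest first):
  city: 15
  are: 6
  go: 5
  you: 2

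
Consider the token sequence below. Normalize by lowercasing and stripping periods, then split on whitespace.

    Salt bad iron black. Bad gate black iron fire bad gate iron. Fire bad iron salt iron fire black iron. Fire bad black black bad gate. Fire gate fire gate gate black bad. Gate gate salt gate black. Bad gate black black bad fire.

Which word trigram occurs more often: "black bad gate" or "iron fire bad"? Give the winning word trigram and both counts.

"black bad gate" (4 vs 3)

"black bad gate": 4 occurrences
"iron fire bad": 3 occurrences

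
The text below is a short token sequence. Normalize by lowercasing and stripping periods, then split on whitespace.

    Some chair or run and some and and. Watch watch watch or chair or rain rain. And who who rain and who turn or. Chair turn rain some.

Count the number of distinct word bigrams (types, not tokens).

22

28 tokens → 27 bigram windows in total.
Repeated bigrams (each contributes count−1 duplicates):
  and who: 2
  chair or: 2
  or chair: 2
  rain and: 2
  watch watch: 2
5 duplicate windows → 27 − 5 = 22 distinct.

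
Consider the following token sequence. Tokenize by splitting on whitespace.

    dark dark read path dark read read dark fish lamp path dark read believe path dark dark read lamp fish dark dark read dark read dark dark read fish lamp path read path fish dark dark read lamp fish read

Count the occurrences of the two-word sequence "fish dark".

2

Scanning the 39 overlapping bigram windows for "fish dark":
  position 20–21: fish dark
  position 34–35: fish dark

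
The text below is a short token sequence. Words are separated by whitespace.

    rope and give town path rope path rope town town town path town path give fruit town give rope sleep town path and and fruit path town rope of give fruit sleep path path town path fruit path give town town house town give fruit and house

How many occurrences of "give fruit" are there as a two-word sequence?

3

Scanning the 46 overlapping bigram windows for "give fruit":
  position 15–16: give fruit
  position 30–31: give fruit
  position 44–45: give fruit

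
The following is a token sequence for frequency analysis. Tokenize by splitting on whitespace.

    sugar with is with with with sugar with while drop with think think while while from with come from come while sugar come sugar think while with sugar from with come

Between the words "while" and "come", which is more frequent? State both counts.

"while" (5 vs 4)

"while": 5 occurrences
"come": 4 occurrences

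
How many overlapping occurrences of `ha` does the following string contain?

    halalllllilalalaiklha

2

Sliding a length-2 window over the 21 characters (20 positions):
  position 1–2: ha
  position 20–21: ha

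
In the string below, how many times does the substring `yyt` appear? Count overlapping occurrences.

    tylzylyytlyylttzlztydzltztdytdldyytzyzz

Sliding a length-3 window over the 39 characters (37 positions):
  position 7–9: yyt
  position 33–35: yyt

2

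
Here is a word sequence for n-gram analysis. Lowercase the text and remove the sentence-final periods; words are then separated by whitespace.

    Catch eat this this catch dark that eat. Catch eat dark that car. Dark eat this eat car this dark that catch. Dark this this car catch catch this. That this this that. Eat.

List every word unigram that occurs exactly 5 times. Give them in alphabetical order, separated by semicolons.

dark; that

Unigram counts meeting the condition (exactly 5 times):
  dark: 5
  that: 5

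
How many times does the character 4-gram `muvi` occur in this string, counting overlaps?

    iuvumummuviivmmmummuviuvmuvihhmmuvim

Sliding a length-4 window over the 36 characters (33 positions):
  position 8–11: muvi
  position 19–22: muvi
  position 25–28: muvi
  position 32–35: muvi

4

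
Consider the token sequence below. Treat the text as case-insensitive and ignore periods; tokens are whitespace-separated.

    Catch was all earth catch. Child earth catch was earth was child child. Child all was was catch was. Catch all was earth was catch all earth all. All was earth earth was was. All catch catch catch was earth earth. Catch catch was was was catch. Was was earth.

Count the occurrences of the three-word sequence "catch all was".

Scanning the 48 overlapping trigram windows for "catch all was":
  position 20–22: catch all was

1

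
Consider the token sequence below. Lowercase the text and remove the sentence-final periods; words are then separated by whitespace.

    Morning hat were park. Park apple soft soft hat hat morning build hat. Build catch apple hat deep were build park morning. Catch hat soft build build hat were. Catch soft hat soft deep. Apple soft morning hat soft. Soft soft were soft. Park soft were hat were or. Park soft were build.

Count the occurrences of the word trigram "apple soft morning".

1

Scanning the 51 overlapping trigram windows for "apple soft morning":
  position 35–37: apple soft morning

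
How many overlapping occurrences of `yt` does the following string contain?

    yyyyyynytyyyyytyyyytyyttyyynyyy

4

Sliding a length-2 window over the 31 characters (30 positions):
  position 8–9: yt
  position 14–15: yt
  position 19–20: yt
  position 22–23: yt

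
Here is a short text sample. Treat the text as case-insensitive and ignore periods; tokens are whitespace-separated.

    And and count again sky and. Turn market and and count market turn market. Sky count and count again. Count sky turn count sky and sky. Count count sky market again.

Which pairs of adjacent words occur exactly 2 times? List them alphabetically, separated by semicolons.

and and; count again; sky and; sky count; turn market

Bigram counts meeting the condition (exactly 2 times):
  and and: 2
  count again: 2
  sky and: 2
  sky count: 2
  turn market: 2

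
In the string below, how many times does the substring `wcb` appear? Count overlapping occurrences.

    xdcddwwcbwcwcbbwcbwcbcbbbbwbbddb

Sliding a length-3 window over the 32 characters (30 positions):
  position 7–9: wcb
  position 12–14: wcb
  position 16–18: wcb
  position 19–21: wcb

4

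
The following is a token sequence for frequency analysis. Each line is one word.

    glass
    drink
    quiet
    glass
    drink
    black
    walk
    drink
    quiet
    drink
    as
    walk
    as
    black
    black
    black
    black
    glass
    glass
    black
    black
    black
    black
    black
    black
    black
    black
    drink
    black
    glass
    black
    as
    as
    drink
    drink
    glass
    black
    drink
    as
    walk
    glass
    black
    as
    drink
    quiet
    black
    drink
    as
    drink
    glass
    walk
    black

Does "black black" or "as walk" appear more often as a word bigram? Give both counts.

"black black": 10 occurrences
"as walk": 2 occurrences

"black black" (10 vs 2)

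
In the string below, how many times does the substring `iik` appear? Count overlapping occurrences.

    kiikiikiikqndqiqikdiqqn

3

Sliding a length-3 window over the 23 characters (21 positions):
  position 2–4: iik
  position 5–7: iik
  position 8–10: iik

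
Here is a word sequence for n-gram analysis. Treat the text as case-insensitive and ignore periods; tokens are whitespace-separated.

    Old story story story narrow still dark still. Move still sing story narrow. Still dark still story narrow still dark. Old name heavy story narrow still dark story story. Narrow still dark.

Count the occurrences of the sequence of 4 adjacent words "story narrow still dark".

5

Scanning the 29 overlapping 4-gram windows for "story narrow still dark":
  position 4–7: story narrow still dark
  position 12–15: story narrow still dark
  position 17–20: story narrow still dark
  position 24–27: story narrow still dark
  position 29–32: story narrow still dark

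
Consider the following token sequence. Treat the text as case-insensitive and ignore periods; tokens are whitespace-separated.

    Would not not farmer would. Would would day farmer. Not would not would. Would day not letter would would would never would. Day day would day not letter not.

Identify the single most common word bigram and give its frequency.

Bigram frequencies (highest first):
  would would: 5
  would day: 4
  would not: 2
  not would: 2
  day not: 2
  not letter: 2
  … (11 more, each ≤ 1)

"would would", 5 times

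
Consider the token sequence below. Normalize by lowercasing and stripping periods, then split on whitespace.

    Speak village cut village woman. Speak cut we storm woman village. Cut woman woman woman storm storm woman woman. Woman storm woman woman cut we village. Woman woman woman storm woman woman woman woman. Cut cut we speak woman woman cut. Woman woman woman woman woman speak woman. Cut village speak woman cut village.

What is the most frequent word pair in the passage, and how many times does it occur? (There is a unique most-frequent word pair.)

"woman woman", 15 times

Bigram frequencies (highest first):
  woman woman: 15
  woman cut: 5
  storm woman: 4
  cut village: 3
  cut we: 3
  woman storm: 3
  … (14 more, each ≤ 3)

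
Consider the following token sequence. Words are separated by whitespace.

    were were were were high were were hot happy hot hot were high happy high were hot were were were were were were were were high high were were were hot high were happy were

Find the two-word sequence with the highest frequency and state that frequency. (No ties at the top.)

Bigram frequencies (highest first):
  were were: 13
  high were: 4
  were high: 3
  were hot: 3
  hot were: 2
  hot happy: 1
  … (8 more, each ≤ 1)

"were were", 13 times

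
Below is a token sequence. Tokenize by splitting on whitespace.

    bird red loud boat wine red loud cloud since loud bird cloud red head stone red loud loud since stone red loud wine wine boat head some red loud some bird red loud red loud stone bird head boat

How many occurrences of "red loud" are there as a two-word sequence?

Scanning the 38 overlapping bigram windows for "red loud":
  position 2–3: red loud
  position 6–7: red loud
  position 16–17: red loud
  position 21–22: red loud
  position 28–29: red loud
  position 32–33: red loud
  position 34–35: red loud

7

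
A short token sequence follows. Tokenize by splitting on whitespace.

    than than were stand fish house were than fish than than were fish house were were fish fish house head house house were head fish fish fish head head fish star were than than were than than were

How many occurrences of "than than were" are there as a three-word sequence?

4

Scanning the 36 overlapping trigram windows for "than than were":
  position 1–3: than than were
  position 10–12: than than were
  position 33–35: than than were
  position 36–38: than than were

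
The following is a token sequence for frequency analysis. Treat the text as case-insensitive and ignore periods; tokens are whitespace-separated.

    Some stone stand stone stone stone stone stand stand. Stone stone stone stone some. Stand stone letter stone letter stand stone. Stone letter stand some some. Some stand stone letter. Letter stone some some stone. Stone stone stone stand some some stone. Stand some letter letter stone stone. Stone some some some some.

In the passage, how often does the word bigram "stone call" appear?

Scanning the 52 overlapping bigram windows for "stone call":
  (none found)

0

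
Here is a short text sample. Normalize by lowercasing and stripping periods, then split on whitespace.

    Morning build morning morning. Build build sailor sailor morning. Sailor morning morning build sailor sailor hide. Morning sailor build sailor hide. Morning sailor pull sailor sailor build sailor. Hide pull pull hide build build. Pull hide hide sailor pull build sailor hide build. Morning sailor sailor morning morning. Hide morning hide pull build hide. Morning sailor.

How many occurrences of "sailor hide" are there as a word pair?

Scanning the 55 overlapping bigram windows for "sailor hide":
  position 15–16: sailor hide
  position 20–21: sailor hide
  position 28–29: sailor hide
  position 41–42: sailor hide

4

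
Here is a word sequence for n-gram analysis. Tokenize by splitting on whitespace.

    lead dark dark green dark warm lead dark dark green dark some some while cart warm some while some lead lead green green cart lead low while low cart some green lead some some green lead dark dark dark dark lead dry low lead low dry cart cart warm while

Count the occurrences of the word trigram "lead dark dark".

Scanning the 48 overlapping trigram windows for "lead dark dark":
  position 1–3: lead dark dark
  position 7–9: lead dark dark
  position 36–38: lead dark dark

3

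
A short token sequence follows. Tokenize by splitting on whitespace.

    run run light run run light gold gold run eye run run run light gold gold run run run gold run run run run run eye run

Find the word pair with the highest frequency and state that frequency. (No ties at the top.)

"run run", 10 times

Bigram frequencies (highest first):
  run run: 10
  run light: 3
  gold run: 3
  light gold: 2
  gold gold: 2
  run eye: 2
  … (3 more, each ≤ 2)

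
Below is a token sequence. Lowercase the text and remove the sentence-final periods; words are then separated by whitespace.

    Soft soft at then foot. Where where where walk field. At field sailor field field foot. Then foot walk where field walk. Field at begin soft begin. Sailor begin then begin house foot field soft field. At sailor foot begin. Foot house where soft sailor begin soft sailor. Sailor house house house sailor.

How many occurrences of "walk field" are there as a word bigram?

2

Scanning the 52 overlapping bigram windows for "walk field":
  position 9–10: walk field
  position 22–23: walk field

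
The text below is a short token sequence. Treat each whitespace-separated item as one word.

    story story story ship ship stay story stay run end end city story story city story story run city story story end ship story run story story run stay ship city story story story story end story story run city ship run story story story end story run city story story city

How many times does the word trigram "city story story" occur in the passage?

Scanning the 50 overlapping trigram windows for "city story story":
  position 12–14: city story story
  position 15–17: city story story
  position 19–21: city story story
  position 31–33: city story story
  position 49–51: city story story

5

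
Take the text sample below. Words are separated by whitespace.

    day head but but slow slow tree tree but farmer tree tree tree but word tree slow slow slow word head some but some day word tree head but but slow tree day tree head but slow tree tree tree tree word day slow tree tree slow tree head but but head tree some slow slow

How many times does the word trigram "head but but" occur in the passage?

3

Scanning the 54 overlapping trigram windows for "head but but":
  position 2–4: head but but
  position 28–30: head but but
  position 49–51: head but but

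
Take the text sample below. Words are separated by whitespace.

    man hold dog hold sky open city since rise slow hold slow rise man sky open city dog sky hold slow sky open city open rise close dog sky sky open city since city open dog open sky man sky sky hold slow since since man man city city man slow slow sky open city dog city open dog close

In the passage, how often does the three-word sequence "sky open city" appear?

Scanning the 58 overlapping trigram windows for "sky open city":
  position 5–7: sky open city
  position 15–17: sky open city
  position 22–24: sky open city
  position 30–32: sky open city
  position 53–55: sky open city

5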